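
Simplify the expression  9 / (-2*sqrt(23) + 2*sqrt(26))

(3*sqrt(23) + 3*sqrt(26))/2

Multiply numerator and denominator by 2*sqrt(23) + 2*sqrt(26).
Denominator becomes 12; numerator becomes 18*sqrt(23) + 18*sqrt(26).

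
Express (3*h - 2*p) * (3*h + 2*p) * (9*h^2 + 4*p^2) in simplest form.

81*h^4 - 16*p^4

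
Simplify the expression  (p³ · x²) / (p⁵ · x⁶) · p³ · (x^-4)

p/x⁸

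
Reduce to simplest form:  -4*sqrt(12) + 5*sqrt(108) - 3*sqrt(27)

4*sqrt(12) = 8*sqrt(3); 5*sqrt(108) = 30*sqrt(3); 3*sqrt(27) = 9*sqrt(3)
Combine: (-8 + 30 - 9)·sqrt(3) = 13*sqrt(3)

13*sqrt(3)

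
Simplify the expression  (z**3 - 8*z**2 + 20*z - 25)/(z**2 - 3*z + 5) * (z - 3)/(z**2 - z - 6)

(z - 5)/(z + 2)

Factor: z**3 - 8*z**2 + 20*z - 25 = (z - 5)*(z**2 - 3*z + 5);  z**2 - z - 6 = (z + 2)*(z - 3)
Cancel the common factors (z**2 - 3*z + 5), (z - 3).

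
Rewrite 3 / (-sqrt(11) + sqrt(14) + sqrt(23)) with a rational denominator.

Group as (sqrt(14) + sqrt(23)) - sqrt(11); multiply by (sqrt(14) + sqrt(23)) + sqrt(11), then rationalise the remaining surd.

(-13*sqrt(11) + sqrt(23) + 10*sqrt(14) + sqrt(3542))/102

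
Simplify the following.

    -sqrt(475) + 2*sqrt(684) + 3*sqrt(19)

sqrt(475) = 5*sqrt(19); 2*sqrt(684) = 12*sqrt(19); 3*sqrt(19) = 3*sqrt(19)
Combine: (-5 + 12 + 3)·sqrt(19) = 10*sqrt(19)

10*sqrt(19)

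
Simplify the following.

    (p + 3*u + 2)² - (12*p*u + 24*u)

(p - 3*u + 2)²

Expanding gives p² - 6*p*u + 4*p + 9*u² - 12*u + 4, a perfect square.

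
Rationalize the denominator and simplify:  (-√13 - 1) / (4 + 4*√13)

Multiply numerator and denominator by -4*√13 + 4.
Denominator becomes -192; numerator becomes 48.

-1/4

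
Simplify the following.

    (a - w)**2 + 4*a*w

Expand the square and combine the 4*a*w term.

(a + w)**2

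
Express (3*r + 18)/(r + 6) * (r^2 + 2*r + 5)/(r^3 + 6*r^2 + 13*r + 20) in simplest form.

3/(r + 4)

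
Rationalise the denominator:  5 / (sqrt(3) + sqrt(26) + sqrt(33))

(-15*sqrt(286) - 10*sqrt(33) + 25*sqrt(26) + 140*sqrt(3))/148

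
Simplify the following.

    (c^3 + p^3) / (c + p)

c^2 - c*p + p^2

Factor as (a+b)(a^2-ab+b^2) with a=c, b=p.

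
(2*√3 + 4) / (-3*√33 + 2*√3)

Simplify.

Multiply numerator and denominator by 2*√3 + 3*√33.
Denominator becomes -285; numerator becomes 12 + 8*√3 + 18*√11 + 12*√33.

(-12*√33 - 18*√11 - 8*√3 - 12)/285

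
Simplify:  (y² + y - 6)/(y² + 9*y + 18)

(y - 2)/(y + 6)

Factor: y² + y - 6 = (y - 2)·(y + 3);  y² + 9*y + 18 = (y + 6)·(y + 3)
Cancel the common factor (y + 3).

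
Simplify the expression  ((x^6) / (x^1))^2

Inside the bracket: x^5
Raise to the power 2: x^10

x^10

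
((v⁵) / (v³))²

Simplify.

Inside the bracket: v²
Raise to the power 2: v⁴

v⁴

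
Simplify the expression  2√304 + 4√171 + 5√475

45*√19

2√304 = 8*√19; 4√171 = 12*√19; 5√475 = 25*√19
Combine: (8 + 12 + 25)·√19 = 45*√19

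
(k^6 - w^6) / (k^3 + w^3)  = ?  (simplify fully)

k^3 - w^3

Factor k^6 - w^6 and cancel (k^3 + w^3).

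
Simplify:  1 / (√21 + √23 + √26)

(-√12558 + 9*√26 + 12*√23 + 14*√21)/804

Group as (√23 + √26) + √21; multiply by (√23 + √26) - √21, then rationalise the remaining surd.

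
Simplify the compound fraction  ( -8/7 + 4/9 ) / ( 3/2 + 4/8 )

-22/63

Numerator: -8/7 + 4/9 = -44/63
Denominator: 3/2 + 4/8 = 2
Divide: (-44/63) · (1/2) = -22/63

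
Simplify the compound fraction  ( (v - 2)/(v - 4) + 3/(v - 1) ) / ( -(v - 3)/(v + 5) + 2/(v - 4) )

Numerator: (v - 2)/(v - 4) + 3/(v - 1) = (v^2 - 10)/(v^2 - 5*v + 4)
Denominator: -(v - 3)/(v + 5) + 2/(v - 4) = (-v^2 + 9*v - 2)/(v^2 + v - 20)
Divide: ((v^2 - 10)/(v^2 - 5*v + 4)) · ((v^2 + v - 20)/(-v^2 + 9*v - 2)) = (-v^3 - 5*v^2 + 10*v + 50)/(v^3 - 10*v^2 + 11*v - 2)

(-v^3 - 5*v^2 + 10*v + 50)/(v^3 - 10*v^2 + 11*v - 2)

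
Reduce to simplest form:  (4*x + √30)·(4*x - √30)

16*x² - 30

Product of conjugates: (P+Q)(P-Q) = P^2 - Q^2.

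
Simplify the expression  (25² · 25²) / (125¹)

25² = 5^4; 25² = 5^4; 125¹ = 5^3
Combine exponents: 5^5

5^5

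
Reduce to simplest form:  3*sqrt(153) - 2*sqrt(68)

5*sqrt(17)

3*sqrt(153) = 9*sqrt(17); 2*sqrt(68) = 4*sqrt(17)
Combine: (9 - 4)·sqrt(17) = 5*sqrt(17)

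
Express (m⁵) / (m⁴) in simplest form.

m

Quotient: m¹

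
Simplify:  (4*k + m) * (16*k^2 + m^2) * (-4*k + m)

-256*k^4 + m^4

Telescope via difference of squares: (m+(4*k))(m-(4*k)) = -16*k^2 + m^2, then repeat with the next factor.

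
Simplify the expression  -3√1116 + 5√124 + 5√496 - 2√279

3√1116 = 18*√31; 5√124 = 10*√31; 5√496 = 20*√31; 2√279 = 6*√31
Combine: (-18 + 10 + 20 - 6)·√31 = 6*√31

6*√31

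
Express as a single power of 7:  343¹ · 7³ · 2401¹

343¹ = 7^3; 7³ = 7^3; 2401¹ = 7^4
Combine exponents: 7^10

7^10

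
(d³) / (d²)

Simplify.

d

Quotient: d¹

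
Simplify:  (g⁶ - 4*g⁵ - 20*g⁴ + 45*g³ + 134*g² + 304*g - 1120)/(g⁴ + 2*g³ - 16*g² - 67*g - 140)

g² - 6*g + 8

Factor: g⁶ - 4*g⁵ - 20*g⁴ + 45*g³ + 134*g² + 304*g - 1120 = (g - 2)·(g + 4)·(g - 5)·(g² + 3*g + 7)·(g - 4);  g⁴ + 2*g³ - 16*g² - 67*g - 140 = (g + 4)·(g² + 3*g + 7)·(g - 5)
Cancel the common factors (g² + 3*g + 7), (g + 4), (g - 5).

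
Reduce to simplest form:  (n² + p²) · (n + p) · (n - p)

n⁴ - p⁴

Pair the conjugate factors: (n+p)(n-p) = n² - p², then repeat with the next factor.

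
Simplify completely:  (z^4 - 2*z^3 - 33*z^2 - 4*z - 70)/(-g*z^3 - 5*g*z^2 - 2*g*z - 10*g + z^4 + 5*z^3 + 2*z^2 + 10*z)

(z - 7)/(-g + z)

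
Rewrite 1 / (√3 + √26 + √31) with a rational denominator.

(-√2418 - √31 + 4*√26 + 27*√3)/154

Group as (√3 + √31) + √26; multiply by (√3 + √31) - √26, then rationalise the remaining surd.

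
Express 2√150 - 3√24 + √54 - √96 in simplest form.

3*√6

2√150 = 10*√6; 3√24 = 6*√6; √54 = 3*√6; √96 = 4*√6
Combine: (10 - 6 + 3 - 4)·√6 = 3*√6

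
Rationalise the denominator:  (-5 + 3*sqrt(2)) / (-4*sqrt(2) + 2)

(-1 + sqrt(2))/2

Multiply numerator and denominator by 2 + 4*sqrt(2).
Denominator becomes -28; numerator becomes -14*sqrt(2) + 14.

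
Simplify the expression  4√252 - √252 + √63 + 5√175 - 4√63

4√252 = 24*√7; √252 = 6*√7; √63 = 3*√7; 5√175 = 25*√7; 4√63 = 12*√7
Combine: (24 - 6 + 3 + 25 - 12)·√7 = 34*√7

34*√7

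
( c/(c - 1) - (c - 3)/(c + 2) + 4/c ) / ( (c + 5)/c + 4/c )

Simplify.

(10*c**2 + c - 8)/(c**3 + 10*c**2 + 7*c - 18)

Numerator: c/(c - 1) - (c - 3)/(c + 2) + 4/c = (10*c**2 + c - 8)/(c**3 + c**2 - 2*c)
Denominator: (c + 5)/c + 4/c = (c + 9)/c
Divide: ((10*c**2 + c - 8)/(c**3 + c**2 - 2*c)) · (c/(c + 9)) = (10*c**2 + c - 8)/(c**3 + 10*c**2 + 7*c - 18)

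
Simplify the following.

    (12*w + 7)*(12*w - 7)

144*w**2 - 49

Difference of squares with P = 12*w, Q = 7.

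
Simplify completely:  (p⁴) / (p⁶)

Quotient: (p^-2)

p^(-2)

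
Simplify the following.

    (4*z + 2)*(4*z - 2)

(4*z)^2 - (2)^2 = 16*z^2 - 4.

16*z^2 - 4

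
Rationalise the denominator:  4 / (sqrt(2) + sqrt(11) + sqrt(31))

(-22*sqrt(11) - 40*sqrt(2) + 2*sqrt(682) + 18*sqrt(31))/59

Group as (sqrt(2) + sqrt(11)) + sqrt(31); multiply by (sqrt(2) + sqrt(11)) - sqrt(31), then rationalise the remaining surd.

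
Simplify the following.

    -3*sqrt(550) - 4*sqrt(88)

-23*sqrt(22)

3*sqrt(550) = 15*sqrt(22); 4*sqrt(88) = 8*sqrt(22)
Combine: (-15 - 8)·sqrt(22) = -23*sqrt(22)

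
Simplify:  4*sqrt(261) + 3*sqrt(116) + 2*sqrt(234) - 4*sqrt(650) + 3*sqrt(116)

4*sqrt(261) = 12*sqrt(29); 3*sqrt(116) = 6*sqrt(29); 2*sqrt(234) = 6*sqrt(26); 4*sqrt(650) = 20*sqrt(26); 3*sqrt(116) = 6*sqrt(29)

-14*sqrt(26) + 24*sqrt(29)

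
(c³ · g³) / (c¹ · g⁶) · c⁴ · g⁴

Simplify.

Quotient: c² · (g^-3)
Multiply by c⁴ · g⁴: add exponents.

c⁶*g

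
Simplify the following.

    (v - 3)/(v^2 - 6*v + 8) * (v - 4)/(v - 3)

Factor: v^2 - 6*v + 8 = (v - 2)*(v - 4)
Cancel the common factors (v - 4), (v - 3).

1/(v - 2)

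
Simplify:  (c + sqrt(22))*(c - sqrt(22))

c**2 - 22

Difference of squares with P = c, Q = sqrt(22).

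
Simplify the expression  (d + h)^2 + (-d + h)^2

Only the even-power cross terms survive.

2*d^2 + 2*h^2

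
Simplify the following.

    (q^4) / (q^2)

q^2

Quotient: q^2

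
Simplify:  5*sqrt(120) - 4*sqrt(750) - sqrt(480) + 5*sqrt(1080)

16*sqrt(30)

5*sqrt(120) = 10*sqrt(30); 4*sqrt(750) = 20*sqrt(30); sqrt(480) = 4*sqrt(30); 5*sqrt(1080) = 30*sqrt(30)
Combine: (10 - 20 - 4 + 30)·sqrt(30) = 16*sqrt(30)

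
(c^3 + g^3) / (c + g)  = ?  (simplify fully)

c^2 - c*g + g^2

Apply the sum-of-cubes factorisation and cancel (c + g).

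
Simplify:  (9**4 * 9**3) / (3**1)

3**13

9**4 = 3**8; 9**3 = 3**6; 3**1 = 3**1
Combine exponents: 3**13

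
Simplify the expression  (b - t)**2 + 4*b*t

Expand the square and combine the 4*b*t term.

(b + t)**2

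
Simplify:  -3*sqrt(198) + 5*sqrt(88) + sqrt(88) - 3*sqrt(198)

-6*sqrt(22)

3*sqrt(198) = 9*sqrt(22); 5*sqrt(88) = 10*sqrt(22); sqrt(88) = 2*sqrt(22); 3*sqrt(198) = 9*sqrt(22)
Combine: (-9 + 10 + 2 - 9)·sqrt(22) = -6*sqrt(22)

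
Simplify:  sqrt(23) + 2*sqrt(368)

9*sqrt(23)

sqrt(23) = sqrt(23); 2*sqrt(368) = 8*sqrt(23)
Combine: (1 + 8)·sqrt(23) = 9*sqrt(23)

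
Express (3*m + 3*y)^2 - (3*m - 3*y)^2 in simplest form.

36*m*y

Only the odd-power cross terms survive.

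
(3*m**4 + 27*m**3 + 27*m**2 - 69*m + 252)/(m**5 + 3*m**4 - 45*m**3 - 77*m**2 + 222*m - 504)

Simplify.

3/(m - 6)

Factor: 3*m**4 + 27*m**3 + 27*m**2 - 69*m + 252 = 3*(m**2 - 2*m + 3)*(m + 4)*(m + 7);  m**5 + 3*m**4 - 45*m**3 - 77*m**2 + 222*m - 504 = (m + 7)*(m - 6)*(m**2 - 2*m + 3)*(m + 4)
Cancel the common factors (m**2 - 2*m + 3), (m + 4), (m + 7).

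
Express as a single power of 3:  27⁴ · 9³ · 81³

27⁴ = 3^12; 9³ = 3^6; 81³ = 3^12
Combine exponents: 3^30

3^30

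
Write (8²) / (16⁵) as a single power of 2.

2^(-14)

8² = 2^6; 16⁵ = 2^20
Combine exponents: 2^(-14)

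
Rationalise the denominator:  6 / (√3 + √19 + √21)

(-36*√133 + 6*√21 + 30*√19 + 222*√3)/227

Group as (√3 + √19) + √21; multiply by (√3 + √19) - √21, then rationalise the remaining surd.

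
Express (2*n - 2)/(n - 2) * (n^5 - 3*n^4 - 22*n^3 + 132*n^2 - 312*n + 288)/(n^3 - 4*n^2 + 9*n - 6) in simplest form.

Factor: 2*n - 2 = 2*(n - 1);  n^5 - 3*n^4 - 22*n^3 + 132*n^2 - 312*n + 288 = (n - 4)*(n + 6)*(n - 2)*(n^2 - 3*n + 6);  n^3 - 4*n^2 + 9*n - 6 = (n - 1)*(n^2 - 3*n + 6)
Cancel the common factors (n^2 - 3*n + 6), (n - 1), (n - 2).

2*n^2 + 4*n - 48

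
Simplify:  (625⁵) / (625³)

5^8

625⁵ = 5^20; 625³ = 5^12
Combine exponents: 5^8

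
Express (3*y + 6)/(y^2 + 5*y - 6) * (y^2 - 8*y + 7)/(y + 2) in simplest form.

Factor: 3*y + 6 = 3*(y + 2);  y^2 + 5*y - 6 = (y + 6)*(y - 1);  y^2 - 8*y + 7 = (y - 7)*(y - 1)
Cancel the common factors (y + 2), (y - 1).

(3*y - 21)/(y + 6)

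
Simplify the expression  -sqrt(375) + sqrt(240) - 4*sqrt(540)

sqrt(375) = 5*sqrt(15); sqrt(240) = 4*sqrt(15); 4*sqrt(540) = 24*sqrt(15)
Combine: (-5 + 4 - 24)·sqrt(15) = -25*sqrt(15)

-25*sqrt(15)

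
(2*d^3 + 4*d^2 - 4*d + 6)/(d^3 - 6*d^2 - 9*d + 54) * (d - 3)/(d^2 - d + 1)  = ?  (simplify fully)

Factor: 2*d^3 + 4*d^2 - 4*d + 6 = 2*(d^2 - d + 1)*(d + 3);  d^3 - 6*d^2 - 9*d + 54 = (d - 3)*(d - 6)*(d + 3)
Cancel the common factors (d^2 - d + 1), (d - 3), (d + 3).

2/(d - 6)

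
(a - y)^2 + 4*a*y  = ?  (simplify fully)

(a + y)^2

Expand the square and combine the 4*a*y term.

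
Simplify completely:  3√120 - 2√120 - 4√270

-10*√30

3√120 = 6*√30; 2√120 = 4*√30; 4√270 = 12*√30
Combine: (6 - 4 - 12)·√30 = -10*√30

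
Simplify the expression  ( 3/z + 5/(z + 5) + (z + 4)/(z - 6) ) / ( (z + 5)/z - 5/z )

(z^3 + 17*z^2 - 13*z - 90)/(z^3 - z^2 - 30*z)

Numerator: 3/z + 5/(z + 5) + (z + 4)/(z - 6) = (z^3 + 17*z^2 - 13*z - 90)/(z^3 - z^2 - 30*z)
Denominator: (z + 5)/z - 5/z = 1
Divide: ((z^3 + 17*z^2 - 13*z - 90)/(z^3 - z^2 - 30*z)) · (1) = (z^3 + 17*z^2 - 13*z - 90)/(z^3 - z^2 - 30*z)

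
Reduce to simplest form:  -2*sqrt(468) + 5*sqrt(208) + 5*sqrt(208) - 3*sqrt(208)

2*sqrt(468) = 12*sqrt(13); 5*sqrt(208) = 20*sqrt(13); 5*sqrt(208) = 20*sqrt(13); 3*sqrt(208) = 12*sqrt(13)
Combine: (-12 + 20 + 20 - 12)·sqrt(13) = 16*sqrt(13)

16*sqrt(13)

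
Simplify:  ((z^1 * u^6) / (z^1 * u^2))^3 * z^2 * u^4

Inside the bracket: u^4
Raise to the power 3: u^12
Multiply by z^2 * u^4: add exponents.

u^16*z^2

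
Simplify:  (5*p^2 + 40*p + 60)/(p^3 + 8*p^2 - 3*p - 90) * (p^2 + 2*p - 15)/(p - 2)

Factor: 5*p^2 + 40*p + 60 = 5*(p + 2)*(p + 6);  p^3 + 8*p^2 - 3*p - 90 = (p - 3)*(p + 6)*(p + 5);  p^2 + 2*p - 15 = (p + 5)*(p - 3)
Cancel the common factors (p - 3), (p + 5), (p + 6).

(5*p + 10)/(p - 2)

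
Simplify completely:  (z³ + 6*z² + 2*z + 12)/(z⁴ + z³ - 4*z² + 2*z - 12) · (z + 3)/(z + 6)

Factor: z³ + 6*z² + 2*z + 12 = (z + 6)·(z² + 2);  z⁴ + z³ - 4*z² + 2*z - 12 = (z + 3)·(z - 2)·(z² + 2)
Cancel the common factors (z² + 2), (z + 3), (z + 6).

1/(z - 2)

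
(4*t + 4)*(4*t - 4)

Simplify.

16*t^2 - 16

Product of conjugates: (P+Q)(P-Q) = P^2 - Q^2.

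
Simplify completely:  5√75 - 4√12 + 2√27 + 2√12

5√75 = 25*√3; 4√12 = 8*√3; 2√27 = 6*√3; 2√12 = 4*√3
Combine: (25 - 8 + 6 + 4)·√3 = 27*√3

27*√3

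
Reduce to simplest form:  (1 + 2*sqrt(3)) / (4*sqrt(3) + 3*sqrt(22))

Multiply numerator and denominator by -3*sqrt(22) + 4*sqrt(3).
Denominator becomes -150; numerator becomes -6*sqrt(66) - 3*sqrt(22) + 4*sqrt(3) + 24.

(-24 - 4*sqrt(3) + 3*sqrt(22) + 6*sqrt(66))/150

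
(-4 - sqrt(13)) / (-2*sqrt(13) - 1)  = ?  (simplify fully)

Multiply numerator and denominator by -1 + 2*sqrt(13).
Denominator becomes -51; numerator becomes -7*sqrt(13) - 22.

(22 + 7*sqrt(13))/51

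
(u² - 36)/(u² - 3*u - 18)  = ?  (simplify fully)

Factor: u² - 36 = (u + 6)·(u - 6);  u² - 3*u - 18 = (u - 6)·(u + 3)
Cancel the common factor (u - 6).

(u + 6)/(u + 3)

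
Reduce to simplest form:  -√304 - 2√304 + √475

√304 = 4*√19; 2√304 = 8*√19; √475 = 5*√19
Combine: (-4 - 8 + 5)·√19 = -7*√19

-7*√19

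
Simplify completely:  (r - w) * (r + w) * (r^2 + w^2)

Pair the conjugate factors: (r+w)(r-w) = r^2 - w^2, then repeat with the next factor.

r^4 - w^4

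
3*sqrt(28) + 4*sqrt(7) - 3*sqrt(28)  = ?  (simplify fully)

4*sqrt(7)

3*sqrt(28) = 6*sqrt(7); 4*sqrt(7) = 4*sqrt(7); 3*sqrt(28) = 6*sqrt(7)
Combine: (6 + 4 - 6)·sqrt(7) = 4*sqrt(7)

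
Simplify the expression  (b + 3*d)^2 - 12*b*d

(b - 3*d)^2

Expanding gives b^2 - 6*b*d + 9*d^2, a perfect square.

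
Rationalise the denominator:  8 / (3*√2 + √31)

Multiply numerator and denominator by -√31 + 3*√2.
Denominator becomes -13; numerator becomes -8*√31 + 24*√2.

(-24*√2 + 8*√31)/13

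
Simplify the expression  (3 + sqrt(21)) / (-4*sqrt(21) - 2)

(-39 - 5*sqrt(21))/166

Multiply numerator and denominator by -2 + 4*sqrt(21).
Denominator becomes -332; numerator becomes 10*sqrt(21) + 78.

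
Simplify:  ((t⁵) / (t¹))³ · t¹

t^13

Inside the bracket: t⁴
Raise to the power 3: t^12
Multiply by t¹: add exponents.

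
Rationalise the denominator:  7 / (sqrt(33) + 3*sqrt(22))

(-7*sqrt(33) + 21*sqrt(22))/165

Multiply numerator and denominator by -3*sqrt(22) + sqrt(33).
Denominator becomes -165; numerator becomes -21*sqrt(22) + 7*sqrt(33).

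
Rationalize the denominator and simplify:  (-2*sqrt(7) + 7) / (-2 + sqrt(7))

Multiply numerator and denominator by -sqrt(7) - 2.
Denominator becomes -3; numerator becomes -3*sqrt(7).

sqrt(7)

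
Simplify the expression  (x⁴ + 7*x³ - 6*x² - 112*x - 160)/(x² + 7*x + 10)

x² - 16

Factor: x⁴ + 7*x³ - 6*x² - 112*x - 160 = (x + 4)·(x + 2)·(x + 5)·(x - 4);  x² + 7*x + 10 = (x + 2)·(x + 5)
Cancel the common factors (x + 5), (x + 2).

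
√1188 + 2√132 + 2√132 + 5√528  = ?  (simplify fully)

√1188 = 6*√33; 2√132 = 4*√33; 2√132 = 4*√33; 5√528 = 20*√33
Combine: (6 + 4 + 4 + 20)·√33 = 34*√33

34*√33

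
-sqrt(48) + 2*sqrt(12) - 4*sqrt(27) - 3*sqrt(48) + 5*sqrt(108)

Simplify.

6*sqrt(3)

sqrt(48) = 4*sqrt(3); 2*sqrt(12) = 4*sqrt(3); 4*sqrt(27) = 12*sqrt(3); 3*sqrt(48) = 12*sqrt(3); 5*sqrt(108) = 30*sqrt(3)
Combine: (-4 + 4 - 12 - 12 + 30)·sqrt(3) = 6*sqrt(3)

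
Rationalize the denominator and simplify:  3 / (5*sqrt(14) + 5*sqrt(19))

(-3*sqrt(14) + 3*sqrt(19))/25

Multiply numerator and denominator by -5*sqrt(14) + 5*sqrt(19).
Denominator becomes 125; numerator becomes -15*sqrt(14) + 15*sqrt(19).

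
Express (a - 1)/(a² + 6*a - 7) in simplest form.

1/(a + 7)

Factor: a² + 6*a - 7 = (a - 1)·(a + 7)
Cancel the common factor (a - 1).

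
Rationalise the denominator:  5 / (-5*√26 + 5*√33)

(√26 + √33)/7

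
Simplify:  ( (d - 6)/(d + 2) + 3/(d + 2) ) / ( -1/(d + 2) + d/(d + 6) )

(d^2 + 3*d - 18)/(d^2 + d - 6)

Numerator: (d - 6)/(d + 2) + 3/(d + 2) = (d - 3)/(d + 2)
Denominator: -1/(d + 2) + d/(d + 6) = (d^2 + d - 6)/(d^2 + 8*d + 12)
Divide: ((d - 3)/(d + 2)) · ((d^2 + 8*d + 12)/(d^2 + d - 6)) = (d^2 + 3*d - 18)/(d^2 + d - 6)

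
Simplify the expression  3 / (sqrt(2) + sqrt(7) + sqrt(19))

Group as (sqrt(2) + sqrt(7)) + sqrt(19); multiply by (sqrt(2) + sqrt(7)) - sqrt(19), then rationalise the remaining surd.

(-21*sqrt(7) - 36*sqrt(2) + 3*sqrt(266) + 15*sqrt(19))/22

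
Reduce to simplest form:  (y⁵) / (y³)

y²

Quotient: y²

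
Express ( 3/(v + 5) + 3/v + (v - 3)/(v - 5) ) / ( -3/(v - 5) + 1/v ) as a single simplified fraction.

Numerator: 3/(v + 5) + 3/v + (v - 3)/(v - 5) = (v^3 + 8*v^2 - 30*v - 75)/(v^3 - 25*v)
Denominator: -3/(v - 5) + 1/v = (-2*v - 5)/(v^2 - 5*v)
Divide: ((v^3 + 8*v^2 - 30*v - 75)/(v^3 - 25*v)) · ((v^2 - 5*v)/(-2*v - 5)) = (-v^3 - 8*v^2 + 30*v + 75)/(2*v^2 + 15*v + 25)

(-v^3 - 8*v^2 + 30*v + 75)/(2*v^2 + 15*v + 25)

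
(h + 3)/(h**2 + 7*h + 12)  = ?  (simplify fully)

Factor: h**2 + 7*h + 12 = (h + 3)*(h + 4)
Cancel the common factor (h + 3).

1/(h + 4)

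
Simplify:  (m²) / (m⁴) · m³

Quotient: (m^-2)
Multiply by m³: add exponents.

m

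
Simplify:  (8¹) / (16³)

8¹ = 2^3; 16³ = 2^12
Combine exponents: 2^(-9)

2^(-9)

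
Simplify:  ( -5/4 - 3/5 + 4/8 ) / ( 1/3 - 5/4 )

81/55

Numerator: -5/4 - 3/5 + 4/8 = -27/20
Denominator: 1/3 - 5/4 = -11/12
Divide: (-27/20) · (-12/11) = 81/55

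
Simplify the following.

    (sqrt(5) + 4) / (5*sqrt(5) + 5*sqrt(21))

Multiply numerator and denominator by -5*sqrt(21) + 5*sqrt(5).
Denominator becomes -400; numerator becomes -20*sqrt(21) - 5*sqrt(105) + 25 + 20*sqrt(5).

(-4*sqrt(5) - 5 + sqrt(105) + 4*sqrt(21))/80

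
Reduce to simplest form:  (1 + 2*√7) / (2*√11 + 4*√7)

(-2*√77 - √11 + 2*√7 + 28)/34

Multiply numerator and denominator by -2*√11 + 4*√7.
Denominator becomes 68; numerator becomes -4*√77 - 2*√11 + 4*√7 + 56.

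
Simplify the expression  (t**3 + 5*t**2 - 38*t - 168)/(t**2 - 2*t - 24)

Factor: t**3 + 5*t**2 - 38*t - 168 = (t + 4)*(t - 6)*(t + 7);  t**2 - 2*t - 24 = (t - 6)*(t + 4)
Cancel the common factors (t + 4), (t - 6).

t + 7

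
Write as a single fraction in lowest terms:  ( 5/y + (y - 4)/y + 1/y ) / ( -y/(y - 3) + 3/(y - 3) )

(-y - 2)/y

Numerator: 5/y + (y - 4)/y + 1/y = (y + 2)/y
Denominator: -y/(y - 3) + 3/(y - 3) = -1
Divide: ((y + 2)/y) · (-1) = (-y - 2)/y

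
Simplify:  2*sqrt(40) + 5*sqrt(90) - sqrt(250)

14*sqrt(10)

2*sqrt(40) = 4*sqrt(10); 5*sqrt(90) = 15*sqrt(10); sqrt(250) = 5*sqrt(10)
Combine: (4 + 15 - 5)·sqrt(10) = 14*sqrt(10)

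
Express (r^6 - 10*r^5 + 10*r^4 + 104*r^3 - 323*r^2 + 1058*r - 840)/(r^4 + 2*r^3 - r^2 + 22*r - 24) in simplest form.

Factor: r^6 - 10*r^5 + 10*r^4 + 104*r^3 - 323*r^2 + 1058*r - 840 = (r - 7)*(r - 1)*(r - 5)*(r^2 - r + 6)*(r + 4);  r^4 + 2*r^3 - r^2 + 22*r - 24 = (r - 1)*(r + 4)*(r^2 - r + 6)
Cancel the common factors (r^2 - r + 6), (r + 4), (r - 1).

r^2 - 12*r + 35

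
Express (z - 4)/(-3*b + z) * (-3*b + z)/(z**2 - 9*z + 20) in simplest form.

1/(z - 5)

Factor: z**2 - 9*z + 20 = (z - 4)*(z - 5)
Cancel the common factors (z - 4), (-3*b + z).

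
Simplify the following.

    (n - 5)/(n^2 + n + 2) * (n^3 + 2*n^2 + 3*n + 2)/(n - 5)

Factor: n^3 + 2*n^2 + 3*n + 2 = (n + 1)*(n^2 + n + 2)
Cancel the common factors (n^2 + n + 2), (n - 5).

n + 1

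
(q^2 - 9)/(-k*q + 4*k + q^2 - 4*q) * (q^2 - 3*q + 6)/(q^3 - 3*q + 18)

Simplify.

(q - 3)/(-k*q + 4*k + q^2 - 4*q)

Factor: q^2 - 9 = (q + 3)*(q - 3);  -k*q + 4*k + q^2 - 4*q = (-k + q)*(q - 4);  q^3 - 3*q + 18 = (q^2 - 3*q + 6)*(q + 3)
Cancel the common factors (q^2 - 3*q + 6), (q + 3).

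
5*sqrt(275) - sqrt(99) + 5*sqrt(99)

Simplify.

37*sqrt(11)

5*sqrt(275) = 25*sqrt(11); sqrt(99) = 3*sqrt(11); 5*sqrt(99) = 15*sqrt(11)
Combine: (25 - 3 + 15)·sqrt(11) = 37*sqrt(11)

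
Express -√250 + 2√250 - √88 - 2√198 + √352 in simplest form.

√250 = 5*√10; 2√250 = 10*√10; √88 = 2*√22; 2√198 = 6*√22; √352 = 4*√22

-4*√22 + 5*√10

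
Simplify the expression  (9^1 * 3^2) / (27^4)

3^(-8)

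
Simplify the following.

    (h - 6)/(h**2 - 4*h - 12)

Factor: h**2 - 4*h - 12 = (h - 6)*(h + 2)
Cancel the common factor (h - 6).

1/(h + 2)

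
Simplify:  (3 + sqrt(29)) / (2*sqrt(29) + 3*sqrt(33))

Multiply numerator and denominator by -3*sqrt(33) + 2*sqrt(29).
Denominator becomes -181; numerator becomes -3*sqrt(957) - 9*sqrt(33) + 6*sqrt(29) + 58.

(-58 - 6*sqrt(29) + 9*sqrt(33) + 3*sqrt(957))/181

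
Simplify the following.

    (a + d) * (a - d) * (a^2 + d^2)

a^4 - d^4

Telescope via difference of squares: (a+d)(a-d) = a^2 - d^2, then repeat with the next factor.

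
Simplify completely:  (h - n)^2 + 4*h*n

(h + n)^2

After expansion: h^2 + 2*h*n + n^2 — a perfect-square trinomial.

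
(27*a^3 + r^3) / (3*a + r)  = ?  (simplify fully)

9*a^2 - 3*a*r + r^2

(3*a)^3 + r^3 = (3*a + r)(9*a^2 - 3*a*r + r^2).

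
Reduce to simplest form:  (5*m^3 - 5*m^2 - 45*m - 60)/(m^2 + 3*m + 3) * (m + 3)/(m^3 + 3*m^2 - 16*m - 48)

Factor: 5*m^3 - 5*m^2 - 45*m - 60 = 5*(m^2 + 3*m + 3)*(m - 4);  m^3 + 3*m^2 - 16*m - 48 = (m - 4)*(m + 3)*(m + 4)
Cancel the common factors (m^2 + 3*m + 3), (m + 3), (m - 4).

5/(m + 4)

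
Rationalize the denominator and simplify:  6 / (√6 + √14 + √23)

(-8*√483 - 6*√23 + 30*√14 + 62*√6)/109

Group as (√6 + √14) + √23; multiply by (√6 + √14) - √23, then rationalise the remaining surd.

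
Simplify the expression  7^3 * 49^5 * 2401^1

7^17

7^3 = 7^3; 49^5 = 7^10; 2401^1 = 7^4
Combine exponents: 7^17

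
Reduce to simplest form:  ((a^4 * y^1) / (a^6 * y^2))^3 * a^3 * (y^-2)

Inside the bracket: (a^-2) * (y^-1)
Raise to the power 3: (a^-6) * (y^-3)
Multiply by a^3 * (y^-2): add exponents.

1/(a^3*y^5)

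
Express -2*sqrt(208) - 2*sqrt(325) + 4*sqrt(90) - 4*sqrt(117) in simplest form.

2*sqrt(208) = 8*sqrt(13); 2*sqrt(325) = 10*sqrt(13); 4*sqrt(90) = 12*sqrt(10); 4*sqrt(117) = 12*sqrt(13)

-30*sqrt(13) + 12*sqrt(10)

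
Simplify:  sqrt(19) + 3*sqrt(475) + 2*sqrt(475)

sqrt(19) = sqrt(19); 3*sqrt(475) = 15*sqrt(19); 2*sqrt(475) = 10*sqrt(19)
Combine: (1 + 15 + 10)·sqrt(19) = 26*sqrt(19)

26*sqrt(19)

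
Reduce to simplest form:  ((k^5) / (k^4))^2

Inside the bracket: k^1
Raise to the power 2: k^2

k^2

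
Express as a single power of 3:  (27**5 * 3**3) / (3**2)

3**16

27**5 = 3**15; 3**3 = 3**3; 3**2 = 3**2
Combine exponents: 3**16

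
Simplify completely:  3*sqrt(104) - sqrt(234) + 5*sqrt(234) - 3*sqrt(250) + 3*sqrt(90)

3*sqrt(104) = 6*sqrt(26); sqrt(234) = 3*sqrt(26); 5*sqrt(234) = 15*sqrt(26); 3*sqrt(250) = 15*sqrt(10); 3*sqrt(90) = 9*sqrt(10)

-6*sqrt(10) + 18*sqrt(26)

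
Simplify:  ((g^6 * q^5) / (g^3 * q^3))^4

Inside the bracket: g^3 * q^2
Raise to the power 4: g^12 * q^8

g^12*q^8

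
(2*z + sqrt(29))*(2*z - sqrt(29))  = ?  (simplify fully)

Product of conjugates: (P+Q)(P-Q) = P**2 - Q**2.

4*z**2 - 29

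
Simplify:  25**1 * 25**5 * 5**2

25**1 = 5**2; 25**5 = 5**10; 5**2 = 5**2
Combine exponents: 5**14

5**14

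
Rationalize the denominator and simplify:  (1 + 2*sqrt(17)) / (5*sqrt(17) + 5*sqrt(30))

Multiply numerator and denominator by -5*sqrt(30) + 5*sqrt(17).
Denominator becomes -325; numerator becomes -10*sqrt(510) - 5*sqrt(30) + 5*sqrt(17) + 170.

(-34 - sqrt(17) + sqrt(30) + 2*sqrt(510))/65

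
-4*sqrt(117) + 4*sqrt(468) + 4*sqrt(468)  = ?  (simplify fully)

36*sqrt(13)

4*sqrt(117) = 12*sqrt(13); 4*sqrt(468) = 24*sqrt(13); 4*sqrt(468) = 24*sqrt(13)
Combine: (-12 + 24 + 24)·sqrt(13) = 36*sqrt(13)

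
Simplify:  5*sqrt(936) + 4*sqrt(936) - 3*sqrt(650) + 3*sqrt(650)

5*sqrt(936) = 30*sqrt(26); 4*sqrt(936) = 24*sqrt(26); 3*sqrt(650) = 15*sqrt(26); 3*sqrt(650) = 15*sqrt(26)
Combine: (30 + 24 - 15 + 15)·sqrt(26) = 54*sqrt(26)

54*sqrt(26)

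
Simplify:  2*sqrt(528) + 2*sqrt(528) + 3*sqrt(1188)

34*sqrt(33)

2*sqrt(528) = 8*sqrt(33); 2*sqrt(528) = 8*sqrt(33); 3*sqrt(1188) = 18*sqrt(33)
Combine: (8 + 8 + 18)·sqrt(33) = 34*sqrt(33)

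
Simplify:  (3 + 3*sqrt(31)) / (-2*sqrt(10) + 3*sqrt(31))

(6*sqrt(10) + 9*sqrt(31) + 6*sqrt(310) + 279)/239

Multiply numerator and denominator by 2*sqrt(10) + 3*sqrt(31).
Denominator becomes 239; numerator becomes 6*sqrt(10) + 9*sqrt(31) + 6*sqrt(310) + 279.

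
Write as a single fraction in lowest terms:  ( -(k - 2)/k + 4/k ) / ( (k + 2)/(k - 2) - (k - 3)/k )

(-k^2 + 8*k - 12)/(7*k - 6)

Numerator: -(k - 2)/k + 4/k = (-k + 6)/k
Denominator: (k + 2)/(k - 2) - (k - 3)/k = (7*k - 6)/(k^2 - 2*k)
Divide: ((-k + 6)/k) · ((k^2 - 2*k)/(7*k - 6)) = (-k^2 + 8*k - 12)/(7*k - 6)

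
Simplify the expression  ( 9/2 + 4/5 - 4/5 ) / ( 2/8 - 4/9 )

-162/7

Numerator: 9/2 + 4/5 - 4/5 = 9/2
Denominator: 2/8 - 4/9 = -7/36
Divide: (9/2) · (-36/7) = -162/7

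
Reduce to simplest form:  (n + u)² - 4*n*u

(n - u)²

After expansion: n² - 2*n*u + u² — a perfect-square trinomial.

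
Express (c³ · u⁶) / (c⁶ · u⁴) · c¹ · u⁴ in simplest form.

u⁶/c²

Quotient: (c^-3) · u²
Multiply by c¹ · u⁴: add exponents.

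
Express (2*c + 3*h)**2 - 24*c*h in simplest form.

(2*c - 3*h)**2

Expanding gives 4*c**2 - 12*c*h + 9*h**2, a perfect square.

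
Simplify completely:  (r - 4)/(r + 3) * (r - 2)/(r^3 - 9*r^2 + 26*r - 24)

1/(r^2 - 9)

Factor: r^3 - 9*r^2 + 26*r - 24 = (r - 2)*(r - 3)*(r - 4)
Cancel the common factors (r - 4), (r - 2).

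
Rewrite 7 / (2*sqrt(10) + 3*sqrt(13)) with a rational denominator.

Multiply numerator and denominator by -2*sqrt(10) + 3*sqrt(13).
Denominator becomes 77; numerator becomes -14*sqrt(10) + 21*sqrt(13).

(-2*sqrt(10) + 3*sqrt(13))/11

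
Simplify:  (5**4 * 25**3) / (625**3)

5**4 = 5**4; 25**3 = 5**6; 625**3 = 5**12
Combine exponents: 5**(-2)

5**(-2)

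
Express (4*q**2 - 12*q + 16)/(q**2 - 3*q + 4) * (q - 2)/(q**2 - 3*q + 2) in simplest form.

4/(q - 1)

Factor: 4*q**2 - 12*q + 16 = 4*(q**2 - 3*q + 4);  q**2 - 3*q + 2 = (q - 2)*(q - 1)
Cancel the common factors (q**2 - 3*q + 4), (q - 2).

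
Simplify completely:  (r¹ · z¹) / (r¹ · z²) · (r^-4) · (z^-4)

1/(r⁴*z⁵)

Quotient: (z^-1)
Multiply by (r^-4) · (z^-4): add exponents.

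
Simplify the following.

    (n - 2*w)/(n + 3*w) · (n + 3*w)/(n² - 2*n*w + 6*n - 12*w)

Factor: n² - 2*n*w + 6*n - 12*w = (n - 2*w)·(n + 6)
Cancel the common factors (n + 3*w), (n - 2*w).

1/(n + 6)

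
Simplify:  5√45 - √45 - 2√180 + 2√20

5√45 = 15*√5; √45 = 3*√5; 2√180 = 12*√5; 2√20 = 4*√5
Combine: (15 - 3 - 12 + 4)·√5 = 4*√5

4*√5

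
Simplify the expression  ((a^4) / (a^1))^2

Inside the bracket: a^3
Raise to the power 2: a^6

a^6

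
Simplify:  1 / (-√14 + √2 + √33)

(-45*√2 - 4*√231 + 21*√14 + 17*√33)/177

Group as (√2 + √33) - √14; multiply by (√2 + √33) + √14, then rationalise the remaining surd.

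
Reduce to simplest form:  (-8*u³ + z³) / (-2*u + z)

4*u² + 2*u*z + z²

Factor as (a-b)(a^2+ab+b^2) with a=z, b=(2*u).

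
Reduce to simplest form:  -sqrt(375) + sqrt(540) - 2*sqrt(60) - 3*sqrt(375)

sqrt(375) = 5*sqrt(15); sqrt(540) = 6*sqrt(15); 2*sqrt(60) = 4*sqrt(15); 3*sqrt(375) = 15*sqrt(15)
Combine: (-5 + 6 - 4 - 15)·sqrt(15) = -18*sqrt(15)

-18*sqrt(15)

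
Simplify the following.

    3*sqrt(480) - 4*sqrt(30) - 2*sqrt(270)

3*sqrt(480) = 12*sqrt(30); 4*sqrt(30) = 4*sqrt(30); 2*sqrt(270) = 6*sqrt(30)
Combine: (12 - 4 - 6)·sqrt(30) = 2*sqrt(30)

2*sqrt(30)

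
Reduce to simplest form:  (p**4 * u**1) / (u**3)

p**4/u**2

Quotient: p**4 * (u**-2)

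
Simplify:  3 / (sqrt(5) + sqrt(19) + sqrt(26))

(-3*sqrt(2470) - 3*sqrt(26) + 18*sqrt(19) + 60*sqrt(5))/188

Group as (sqrt(19) + sqrt(26)) + sqrt(5); multiply by (sqrt(19) + sqrt(26)) - sqrt(5), then rationalise the remaining surd.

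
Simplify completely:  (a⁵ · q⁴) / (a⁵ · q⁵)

Quotient: (q^-1)

1/q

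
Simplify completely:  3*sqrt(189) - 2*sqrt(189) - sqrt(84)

sqrt(21)

3*sqrt(189) = 9*sqrt(21); 2*sqrt(189) = 6*sqrt(21); sqrt(84) = 2*sqrt(21)
Combine: (9 - 6 - 2)·sqrt(21) = sqrt(21)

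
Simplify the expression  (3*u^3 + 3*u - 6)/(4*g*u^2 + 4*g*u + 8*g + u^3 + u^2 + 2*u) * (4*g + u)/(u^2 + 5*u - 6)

3/(u + 6)

Factor: 3*u^3 + 3*u - 6 = 3*(u^2 + u + 2)*(u - 1);  4*g*u^2 + 4*g*u + 8*g + u^3 + u^2 + 2*u = (4*g + u)*(u^2 + u + 2);  u^2 + 5*u - 6 = (u - 1)*(u + 6)
Cancel the common factors (u^2 + u + 2), (4*g + u), (u - 1).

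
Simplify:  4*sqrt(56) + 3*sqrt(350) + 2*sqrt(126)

29*sqrt(14)

4*sqrt(56) = 8*sqrt(14); 3*sqrt(350) = 15*sqrt(14); 2*sqrt(126) = 6*sqrt(14)
Combine: (8 + 15 + 6)·sqrt(14) = 29*sqrt(14)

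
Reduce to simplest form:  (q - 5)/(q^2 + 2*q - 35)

1/(q + 7)

Factor: q^2 + 2*q - 35 = (q + 7)*(q - 5)
Cancel the common factor (q - 5).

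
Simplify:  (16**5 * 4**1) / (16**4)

16**5 = 2**20; 4**1 = 2**2; 16**4 = 2**16
Combine exponents: 2**6

2**6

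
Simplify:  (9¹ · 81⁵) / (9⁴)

3^14

9¹ = 3^2; 81⁵ = 3^20; 9⁴ = 3^8
Combine exponents: 3^14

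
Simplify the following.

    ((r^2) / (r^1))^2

Inside the bracket: r^1
Raise to the power 2: r^2

r^2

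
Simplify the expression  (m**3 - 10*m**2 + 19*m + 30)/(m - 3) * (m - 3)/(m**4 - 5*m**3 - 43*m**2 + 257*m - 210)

Factor: m**3 - 10*m**2 + 19*m + 30 = (m - 6)*(m + 1)*(m - 5);  m**4 - 5*m**3 - 43*m**2 + 257*m - 210 = (m - 6)*(m - 1)*(m + 7)*(m - 5)
Cancel the common factors (m - 3), (m - 6), (m - 5).

(m + 1)/(m**2 + 6*m - 7)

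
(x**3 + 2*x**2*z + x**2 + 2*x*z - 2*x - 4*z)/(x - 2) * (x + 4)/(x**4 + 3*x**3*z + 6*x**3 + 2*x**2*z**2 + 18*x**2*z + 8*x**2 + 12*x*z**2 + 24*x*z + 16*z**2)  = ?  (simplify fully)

Factor: x**3 + 2*x**2*z + x**2 + 2*x*z - 2*x - 4*z = (x - 1)*(x + 2*z)*(x + 2);  x**4 + 3*x**3*z + 6*x**3 + 2*x**2*z**2 + 18*x**2*z + 8*x**2 + 12*x*z**2 + 24*x*z + 16*z**2 = (x + 2)*(x + 4)*(x + 2*z)*(x + z)
Cancel the common factors (x + 4), (x + 2*z), (x + 2).

(x - 1)/(x**2 + x*z - 2*x - 2*z)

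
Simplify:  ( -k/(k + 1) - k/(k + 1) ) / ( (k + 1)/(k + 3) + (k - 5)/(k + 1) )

Numerator: -k/(k + 1) - k/(k + 1) = -2*k/(k + 1)
Denominator: (k + 1)/(k + 3) + (k - 5)/(k + 1) = (2*k**2 - 14)/(k**2 + 4*k + 3)
Divide: (-2*k/(k + 1)) · ((k**2 + 4*k + 3)/(2*k**2 - 14)) = (-k**2 - 3*k)/(k**2 - 7)

(-k**2 - 3*k)/(k**2 - 7)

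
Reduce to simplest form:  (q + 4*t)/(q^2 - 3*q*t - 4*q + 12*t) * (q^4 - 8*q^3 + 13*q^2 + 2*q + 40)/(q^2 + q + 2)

Factor: q^2 - 3*q*t - 4*q + 12*t = (q - 4)*(q - 3*t);  q^4 - 8*q^3 + 13*q^2 + 2*q + 40 = (q^2 + q + 2)*(q - 5)*(q - 4)
Cancel the common factors (q^2 + q + 2), (q - 4).

(q^2 + 4*q*t - 5*q - 20*t)/(q - 3*t)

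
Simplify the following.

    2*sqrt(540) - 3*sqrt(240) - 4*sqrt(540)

-24*sqrt(15)

2*sqrt(540) = 12*sqrt(15); 3*sqrt(240) = 12*sqrt(15); 4*sqrt(540) = 24*sqrt(15)
Combine: (12 - 12 - 24)·sqrt(15) = -24*sqrt(15)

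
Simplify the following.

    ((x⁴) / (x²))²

Inside the bracket: x²
Raise to the power 2: x⁴

x⁴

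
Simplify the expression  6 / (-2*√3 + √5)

Multiply numerator and denominator by √5 + 2*√3.
Denominator becomes -7; numerator becomes 6*√5 + 12*√3.

(-12*√3 - 6*√5)/7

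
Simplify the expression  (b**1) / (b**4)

b**(-3)

Quotient: (b**-3)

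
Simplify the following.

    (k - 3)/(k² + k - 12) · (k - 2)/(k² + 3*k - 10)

Factor: k² + k - 12 = (k + 4)·(k - 3);  k² + 3*k - 10 = (k - 2)·(k + 5)
Cancel the common factors (k - 2), (k - 3).

1/(k² + 9*k + 20)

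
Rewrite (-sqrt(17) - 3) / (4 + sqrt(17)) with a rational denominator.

Multiply numerator and denominator by -sqrt(17) + 4.
Denominator becomes -1; numerator becomes -sqrt(17) + 5.

-5 + sqrt(17)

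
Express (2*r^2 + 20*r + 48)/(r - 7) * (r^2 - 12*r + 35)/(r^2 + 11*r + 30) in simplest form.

(2*r^2 - 2*r - 40)/(r + 5)

Factor: 2*r^2 + 20*r + 48 = 2*(r + 6)*(r + 4);  r^2 - 12*r + 35 = (r - 7)*(r - 5);  r^2 + 11*r + 30 = (r + 6)*(r + 5)
Cancel the common factors (r - 7), (r + 6).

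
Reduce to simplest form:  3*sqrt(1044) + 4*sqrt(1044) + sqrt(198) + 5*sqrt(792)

33*sqrt(22) + 42*sqrt(29)

3*sqrt(1044) = 18*sqrt(29); 4*sqrt(1044) = 24*sqrt(29); sqrt(198) = 3*sqrt(22); 5*sqrt(792) = 30*sqrt(22)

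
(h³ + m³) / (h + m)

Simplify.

h² - h*m + m²

m^3 + h^3 = (h + m)(h² - h*m + m²).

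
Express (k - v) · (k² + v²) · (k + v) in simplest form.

k⁴ - v⁴

Telescope via difference of squares: (k+v)(k-v) = k² - v², then repeat with the next factor.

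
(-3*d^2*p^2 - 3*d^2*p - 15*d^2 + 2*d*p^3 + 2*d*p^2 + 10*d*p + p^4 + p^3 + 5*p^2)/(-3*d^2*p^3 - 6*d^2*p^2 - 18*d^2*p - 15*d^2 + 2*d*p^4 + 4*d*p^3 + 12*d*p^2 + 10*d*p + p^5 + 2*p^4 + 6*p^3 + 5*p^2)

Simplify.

Factor: -3*d^2*p^2 - 3*d^2*p - 15*d^2 + 2*d*p^3 + 2*d*p^2 + 10*d*p + p^4 + p^3 + 5*p^2 = (3*d + p)*(-d + p)*(p^2 + p + 5);  -3*d^2*p^3 - 6*d^2*p^2 - 18*d^2*p - 15*d^2 + 2*d*p^4 + 4*d*p^3 + 12*d*p^2 + 10*d*p + p^5 + 2*p^4 + 6*p^3 + 5*p^2 = (p^2 + p + 5)*(-d + p)*(3*d + p)*(p + 1)
Cancel the common factors (p^2 + p + 5), (3*d + p), (-d + p).

1/(p + 1)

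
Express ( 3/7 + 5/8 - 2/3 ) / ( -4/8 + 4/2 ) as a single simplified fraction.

65/252

Numerator: 3/7 + 5/8 - 2/3 = 65/168
Denominator: -4/8 + 4/2 = 3/2
Divide: (65/168) · (2/3) = 65/252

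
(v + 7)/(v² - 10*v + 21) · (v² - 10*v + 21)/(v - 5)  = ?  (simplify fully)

Factor: v² - 10*v + 21 = (v - 7)·(v - 3);  v² - 10*v + 21 = (v - 3)·(v - 7)
Cancel the common factors (v - 3), (v - 7).

(v + 7)/(v - 5)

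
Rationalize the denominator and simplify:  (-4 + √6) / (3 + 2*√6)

Multiply numerator and denominator by -2*√6 + 3.
Denominator becomes -15; numerator becomes -24 + 11*√6.

(-11*√6 + 24)/15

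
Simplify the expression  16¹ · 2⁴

2^8

16¹ = 2^4; 2⁴ = 2^4
Combine exponents: 2^8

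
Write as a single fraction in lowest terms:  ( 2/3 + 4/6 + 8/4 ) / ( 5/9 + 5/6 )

12/5

Numerator: 2/3 + 4/6 + 8/4 = 10/3
Denominator: 5/9 + 5/6 = 25/18
Divide: (10/3) · (18/25) = 12/5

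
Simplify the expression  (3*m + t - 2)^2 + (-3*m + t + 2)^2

18*m^2 - 24*m + 2*t^2 + 8

Write as f(t,(3*m - 2)) + f(t,-(3*m - 2)) and expand.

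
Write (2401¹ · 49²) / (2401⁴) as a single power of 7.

2401¹ = 7^4; 49² = 7^4; 2401⁴ = 7^16
Combine exponents: 7^(-8)

7^(-8)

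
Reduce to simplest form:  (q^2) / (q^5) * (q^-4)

Quotient: (q^-3)
Multiply by (q^-4): add exponents.

q^(-7)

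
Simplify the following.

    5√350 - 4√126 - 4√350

-7*√14

5√350 = 25*√14; 4√126 = 12*√14; 4√350 = 20*√14
Combine: (25 - 12 - 20)·√14 = -7*√14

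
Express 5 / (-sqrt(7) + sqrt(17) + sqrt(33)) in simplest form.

Group as (sqrt(17) + sqrt(33)) - sqrt(7); multiply by (sqrt(17) + sqrt(33)) + sqrt(7), then rationalise the remaining surd.

(-43*sqrt(7) - 9*sqrt(33) + 23*sqrt(17) + 2*sqrt(3927))/79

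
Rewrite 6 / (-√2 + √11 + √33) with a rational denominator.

(-12*√11 - 11*√6 + 21*√2 + 10*√33)/26

Group as (√11 + √33) - √2; multiply by (√11 + √33) + √2, then rationalise the remaining surd.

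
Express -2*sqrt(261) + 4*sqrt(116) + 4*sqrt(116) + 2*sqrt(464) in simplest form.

2*sqrt(261) = 6*sqrt(29); 4*sqrt(116) = 8*sqrt(29); 4*sqrt(116) = 8*sqrt(29); 2*sqrt(464) = 8*sqrt(29)
Combine: (-6 + 8 + 8 + 8)·sqrt(29) = 18*sqrt(29)

18*sqrt(29)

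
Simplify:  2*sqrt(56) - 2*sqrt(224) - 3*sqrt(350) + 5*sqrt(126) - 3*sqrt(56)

2*sqrt(56) = 4*sqrt(14); 2*sqrt(224) = 8*sqrt(14); 3*sqrt(350) = 15*sqrt(14); 5*sqrt(126) = 15*sqrt(14); 3*sqrt(56) = 6*sqrt(14)
Combine: (4 - 8 - 15 + 15 - 6)·sqrt(14) = -10*sqrt(14)

-10*sqrt(14)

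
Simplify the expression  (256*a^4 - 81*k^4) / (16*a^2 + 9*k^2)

16*a^2 - 9*k^2

Factor (4*a)^4 - (3*k)^4 and cancel (16*a^2 + 9*k^2).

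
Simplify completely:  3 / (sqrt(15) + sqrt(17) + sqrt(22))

Group as (sqrt(15) + sqrt(22)) + sqrt(17); multiply by (sqrt(15) + sqrt(22)) - sqrt(17), then rationalise the remaining surd.

(-3*sqrt(5610) + 15*sqrt(22) + 30*sqrt(17) + 36*sqrt(15))/460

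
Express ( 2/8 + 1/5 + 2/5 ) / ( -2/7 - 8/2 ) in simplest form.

-119/600

Numerator: 2/8 + 1/5 + 2/5 = 17/20
Denominator: -2/7 - 8/2 = -30/7
Divide: (17/20) · (-7/30) = -119/600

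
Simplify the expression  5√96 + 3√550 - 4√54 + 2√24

12*√6 + 15*√22

5√96 = 20*√6; 3√550 = 15*√22; 4√54 = 12*√6; 2√24 = 4*√6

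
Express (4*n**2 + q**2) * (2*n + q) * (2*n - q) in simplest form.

Pair the conjugate factors: ((2*n)+q)((2*n)-q) = 4*n**2 - q**2, then repeat with the next factor.

16*n**4 - q**4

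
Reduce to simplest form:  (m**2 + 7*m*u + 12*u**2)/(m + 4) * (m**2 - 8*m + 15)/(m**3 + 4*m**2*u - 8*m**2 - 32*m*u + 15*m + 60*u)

Factor: m**2 + 7*m*u + 12*u**2 = (m + 3*u)*(m + 4*u);  m**2 - 8*m + 15 = (m - 5)*(m - 3);  m**3 + 4*m**2*u - 8*m**2 - 32*m*u + 15*m + 60*u = (m - 5)*(m + 4*u)*(m - 3)
Cancel the common factors (m + 4*u), (m - 3), (m - 5).

(m + 3*u)/(m + 4)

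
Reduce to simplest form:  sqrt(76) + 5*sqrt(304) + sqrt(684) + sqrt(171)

31*sqrt(19)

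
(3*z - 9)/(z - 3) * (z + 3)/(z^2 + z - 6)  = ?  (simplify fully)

Factor: 3*z - 9 = 3*(z - 3);  z^2 + z - 6 = (z - 2)*(z + 3)
Cancel the common factors (z + 3), (z - 3).

3/(z - 2)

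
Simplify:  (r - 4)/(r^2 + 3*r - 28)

1/(r + 7)

Factor: r^2 + 3*r - 28 = (r - 4)*(r + 7)
Cancel the common factor (r - 4).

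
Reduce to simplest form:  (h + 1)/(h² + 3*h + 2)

1/(h + 2)

Factor: h² + 3*h + 2 = (h + 2)·(h + 1)
Cancel the common factor (h + 1).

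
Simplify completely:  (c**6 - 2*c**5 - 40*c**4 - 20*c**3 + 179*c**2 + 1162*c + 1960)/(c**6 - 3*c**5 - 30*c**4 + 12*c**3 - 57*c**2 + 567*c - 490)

Factor: c**6 - 2*c**5 - 40*c**4 - 20*c**3 + 179*c**2 + 1162*c + 1960 = (c - 4)*(c**2 + 2*c + 7)*(c + 5)*(c + 2)*(c - 7);  c**6 - 3*c**5 - 30*c**4 + 12*c**3 - 57*c**2 + 567*c - 490 = (c + 5)*(c - 1)*(c**2 + 2*c + 7)*(c - 2)*(c - 7)
Cancel the common factors (c**2 + 2*c + 7), (c + 5), (c - 7).

(c**2 - 2*c - 8)/(c**2 - 3*c + 2)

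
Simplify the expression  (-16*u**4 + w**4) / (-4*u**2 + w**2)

4*u**2 + w**2

Difference of fourth powers: factor out (-4*u**2 + w**2).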